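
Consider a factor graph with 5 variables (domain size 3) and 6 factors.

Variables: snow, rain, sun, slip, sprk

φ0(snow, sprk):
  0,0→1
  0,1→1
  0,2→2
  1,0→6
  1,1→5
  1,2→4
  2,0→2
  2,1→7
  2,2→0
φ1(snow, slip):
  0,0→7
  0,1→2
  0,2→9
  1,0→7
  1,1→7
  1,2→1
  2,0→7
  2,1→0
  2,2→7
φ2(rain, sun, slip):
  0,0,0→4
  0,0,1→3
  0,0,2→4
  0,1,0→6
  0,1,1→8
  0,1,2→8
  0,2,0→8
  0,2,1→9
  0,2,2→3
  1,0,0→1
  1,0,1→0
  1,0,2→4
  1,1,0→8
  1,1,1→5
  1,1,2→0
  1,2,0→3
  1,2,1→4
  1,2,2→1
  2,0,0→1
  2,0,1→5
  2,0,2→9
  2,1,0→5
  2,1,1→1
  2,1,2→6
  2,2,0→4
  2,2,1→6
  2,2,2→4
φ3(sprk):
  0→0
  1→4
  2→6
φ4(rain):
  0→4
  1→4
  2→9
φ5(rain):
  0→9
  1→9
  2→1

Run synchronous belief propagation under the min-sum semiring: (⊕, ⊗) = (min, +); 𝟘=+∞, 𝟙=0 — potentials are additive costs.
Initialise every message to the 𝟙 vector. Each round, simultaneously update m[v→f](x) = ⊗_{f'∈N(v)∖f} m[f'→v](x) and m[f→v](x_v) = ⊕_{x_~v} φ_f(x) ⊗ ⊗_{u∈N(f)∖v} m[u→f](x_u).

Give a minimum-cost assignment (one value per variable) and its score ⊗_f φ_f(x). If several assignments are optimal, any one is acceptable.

init: all messages = 𝟙 over 3 values
r1 m[φ0→snow] = [1, 4, 0]
r1 m[φ0→sprk] = [1, 1, 0]
r1 m[φ1→snow] = [2, 1, 0]
r1 m[φ1→slip] = [7, 0, 1]
r1 m[φ2→rain] = [3, 0, 1]
r1 m[φ2→sun] = [0, 0, 1]
r1 m[φ2→slip] = [1, 0, 0]
r1 m[φ3→sprk] = [0, 4, 6]
r1 m[φ4→rain] = [4, 4, 9]
r1 m[φ5→rain] = [9, 9, 1]
r1 m[snow→φ0] = [0, 0, 0]
r1 m[snow→φ1] = [0, 0, 0]
r1 m[rain→φ2] = [0, 0, 0]
r1 m[rain→φ4] = [0, 0, 0]
r1 m[rain→φ5] = [0, 0, 0]
r1 m[sun→φ2] = [0, 0, 0]
r1 m[slip→φ1] = [0, 0, 0]
r1 m[slip→φ2] = [0, 0, 0]
r1 m[sprk→φ0] = [0, 0, 0]
r1 m[sprk→φ3] = [0, 0, 0]
r2 m[φ0→snow] = [1, 4, 0]
r2 m[φ0→sprk] = [1, 1, 0]
r2 m[φ1→snow] = [2, 1, 0]
r2 m[φ1→slip] = [7, 0, 1]
r2 m[φ2→rain] = [3, 0, 1]
r2 m[φ2→sun] = [0, 0, 1]
r2 m[φ2→slip] = [1, 0, 0]
r2 m[φ3→sprk] = [0, 4, 6]
r2 m[φ4→rain] = [4, 4, 9]
r2 m[φ5→rain] = [9, 9, 1]
r2 m[snow→φ0] = [2, 1, 0]
r2 m[snow→φ1] = [1, 4, 0]
r2 m[rain→φ2] = [13, 13, 10]
r2 m[rain→φ4] = [12, 9, 2]
r2 m[rain→φ5] = [7, 4, 10]
r2 m[sun→φ2] = [0, 0, 0]
r2 m[slip→φ1] = [1, 0, 0]
r2 m[slip→φ2] = [7, 0, 1]
r2 m[sprk→φ0] = [0, 4, 6]
r2 m[sprk→φ3] = [1, 1, 0]
r3 m[φ0→snow] = [1, 6, 2]
r3 m[φ0→sprk] = [2, 3, 0]
r3 m[φ1→snow] = [2, 1, 0]
r3 m[φ1→slip] = [7, 0, 5]
r3 m[φ2→rain] = [3, 0, 1]
r3 m[φ2→sun] = [13, 11, 15]
r3 m[φ2→slip] = [11, 11, 13]
r3 m[φ3→sprk] = [0, 4, 6]
r3 m[φ4→rain] = [4, 4, 9]
r3 m[φ5→rain] = [9, 9, 1]
r3 m[snow→φ0] = [2, 1, 0]
r3 m[snow→φ1] = [1, 4, 0]
r3 m[rain→φ2] = [13, 13, 10]
r3 m[rain→φ4] = [12, 9, 2]
r3 m[rain→φ5] = [7, 4, 10]
r3 m[sun→φ2] = [0, 0, 0]
r3 m[slip→φ1] = [1, 0, 0]
r3 m[slip→φ2] = [7, 0, 1]
r3 m[sprk→φ0] = [0, 4, 6]
r3 m[sprk→φ3] = [1, 1, 0]
r4 m[φ0→snow] = [1, 6, 2]
r4 m[φ0→sprk] = [2, 3, 0]
r4 m[φ1→snow] = [2, 1, 0]
r4 m[φ1→slip] = [7, 0, 5]
r4 m[φ2→rain] = [3, 0, 1]
r4 m[φ2→sun] = [13, 11, 15]
r4 m[φ2→slip] = [11, 11, 13]
r4 m[φ3→sprk] = [0, 4, 6]
r4 m[φ4→rain] = [4, 4, 9]
r4 m[φ5→rain] = [9, 9, 1]
r4 m[snow→φ0] = [2, 1, 0]
r4 m[snow→φ1] = [1, 6, 2]
r4 m[rain→φ2] = [13, 13, 10]
r4 m[rain→φ4] = [12, 9, 2]
r4 m[rain→φ5] = [7, 4, 10]
r4 m[sun→φ2] = [0, 0, 0]
r4 m[slip→φ1] = [11, 11, 13]
r4 m[slip→φ2] = [7, 0, 5]
r4 m[sprk→φ0] = [0, 4, 6]
r4 m[sprk→φ3] = [2, 3, 0]
r5 m[φ0→snow] = [1, 6, 2]
r5 m[φ0→sprk] = [2, 3, 0]
r5 m[φ1→snow] = [13, 14, 11]
r5 m[φ1→slip] = [8, 2, 7]
r5 m[φ2→rain] = [3, 0, 1]
r5 m[φ2→sun] = [13, 11, 16]
r5 m[φ2→slip] = [11, 11, 13]
r5 m[φ3→sprk] = [0, 4, 6]
r5 m[φ4→rain] = [4, 4, 9]
r5 m[φ5→rain] = [9, 9, 1]
r5 m[snow→φ0] = [2, 1, 0]
r5 m[snow→φ1] = [1, 6, 2]
r5 m[rain→φ2] = [13, 13, 10]
r5 m[rain→φ4] = [12, 9, 2]
r5 m[rain→φ5] = [7, 4, 10]
r5 m[sun→φ2] = [0, 0, 0]
r5 m[slip→φ1] = [11, 11, 13]
r5 m[slip→φ2] = [7, 0, 5]
r5 m[sprk→φ0] = [0, 4, 6]
r5 m[sprk→φ3] = [2, 3, 0]
r6 m[φ0→snow] = [1, 6, 2]
r6 m[φ0→sprk] = [2, 3, 0]
r6 m[φ1→snow] = [13, 14, 11]
r6 m[φ1→slip] = [8, 2, 7]
r6 m[φ2→rain] = [3, 0, 1]
r6 m[φ2→sun] = [13, 11, 16]
r6 m[φ2→slip] = [11, 11, 13]
r6 m[φ3→sprk] = [0, 4, 6]
r6 m[φ4→rain] = [4, 4, 9]
r6 m[φ5→rain] = [9, 9, 1]
r6 m[snow→φ0] = [13, 14, 11]
r6 m[snow→φ1] = [1, 6, 2]
r6 m[rain→φ2] = [13, 13, 10]
r6 m[rain→φ4] = [12, 9, 2]
r6 m[rain→φ5] = [7, 4, 10]
r6 m[sun→φ2] = [0, 0, 0]
r6 m[slip→φ1] = [11, 11, 13]
r6 m[slip→φ2] = [8, 2, 7]
r6 m[sprk→φ0] = [0, 4, 6]
r6 m[sprk→φ3] = [2, 3, 0]
r7 m[φ0→snow] = [1, 6, 2]
r7 m[φ0→sprk] = [13, 14, 11]
r7 m[φ1→snow] = [13, 14, 11]
r7 m[φ1→slip] = [8, 2, 7]
r7 m[φ2→rain] = [5, 2, 3]
r7 m[φ2→sun] = [15, 13, 18]
r7 m[φ2→slip] = [11, 11, 13]
r7 m[φ3→sprk] = [0, 4, 6]
r7 m[φ4→rain] = [4, 4, 9]
r7 m[φ5→rain] = [9, 9, 1]
r7 m[snow→φ0] = [13, 14, 11]
r7 m[snow→φ1] = [1, 6, 2]
r7 m[rain→φ2] = [13, 13, 10]
r7 m[rain→φ4] = [12, 9, 2]
r7 m[rain→φ5] = [7, 4, 10]
r7 m[sun→φ2] = [0, 0, 0]
r7 m[slip→φ1] = [11, 11, 13]
r7 m[slip→φ2] = [8, 2, 7]
r7 m[sprk→φ0] = [0, 4, 6]
r7 m[sprk→φ3] = [2, 3, 0]
r8 m[φ0→snow] = [1, 6, 2]
r8 m[φ0→sprk] = [13, 14, 11]
r8 m[φ1→snow] = [13, 14, 11]
r8 m[φ1→slip] = [8, 2, 7]
r8 m[φ2→rain] = [5, 2, 3]
r8 m[φ2→sun] = [15, 13, 18]
r8 m[φ2→slip] = [11, 11, 13]
r8 m[φ3→sprk] = [0, 4, 6]
r8 m[φ4→rain] = [4, 4, 9]
r8 m[φ5→rain] = [9, 9, 1]
r8 m[snow→φ0] = [13, 14, 11]
r8 m[snow→φ1] = [1, 6, 2]
r8 m[rain→φ2] = [13, 13, 10]
r8 m[rain→φ4] = [14, 11, 4]
r8 m[rain→φ5] = [9, 6, 12]
r8 m[sun→φ2] = [0, 0, 0]
r8 m[slip→φ1] = [11, 11, 13]
r8 m[slip→φ2] = [8, 2, 7]
r8 m[sprk→φ0] = [0, 4, 6]
r8 m[sprk→φ3] = [13, 14, 11]
r9 m[φ0→snow] = [1, 6, 2]
r9 m[φ0→sprk] = [13, 14, 11]
r9 m[φ1→snow] = [13, 14, 11]
r9 m[φ1→slip] = [8, 2, 7]
r9 m[φ2→rain] = [5, 2, 3]
r9 m[φ2→sun] = [15, 13, 18]
r9 m[φ2→slip] = [11, 11, 13]
r9 m[φ3→sprk] = [0, 4, 6]
r9 m[φ4→rain] = [4, 4, 9]
r9 m[φ5→rain] = [9, 9, 1]
r9 m[snow→φ0] = [13, 14, 11]
r9 m[snow→φ1] = [1, 6, 2]
r9 m[rain→φ2] = [13, 13, 10]
r9 m[rain→φ4] = [14, 11, 4]
r9 m[rain→φ5] = [9, 6, 12]
r9 m[sun→φ2] = [0, 0, 0]
r9 m[slip→φ1] = [11, 11, 13]
r9 m[slip→φ2] = [8, 2, 7]
r9 m[sprk→φ0] = [0, 4, 6]
r9 m[sprk→φ3] = [13, 14, 11]
fixed point reached at round 9
traceback from snow: (snow=2, rain=2, sun=1, slip=1, sprk=0), score=13

assignment: (snow=2, rain=2, sun=1, slip=1, sprk=0); score = 13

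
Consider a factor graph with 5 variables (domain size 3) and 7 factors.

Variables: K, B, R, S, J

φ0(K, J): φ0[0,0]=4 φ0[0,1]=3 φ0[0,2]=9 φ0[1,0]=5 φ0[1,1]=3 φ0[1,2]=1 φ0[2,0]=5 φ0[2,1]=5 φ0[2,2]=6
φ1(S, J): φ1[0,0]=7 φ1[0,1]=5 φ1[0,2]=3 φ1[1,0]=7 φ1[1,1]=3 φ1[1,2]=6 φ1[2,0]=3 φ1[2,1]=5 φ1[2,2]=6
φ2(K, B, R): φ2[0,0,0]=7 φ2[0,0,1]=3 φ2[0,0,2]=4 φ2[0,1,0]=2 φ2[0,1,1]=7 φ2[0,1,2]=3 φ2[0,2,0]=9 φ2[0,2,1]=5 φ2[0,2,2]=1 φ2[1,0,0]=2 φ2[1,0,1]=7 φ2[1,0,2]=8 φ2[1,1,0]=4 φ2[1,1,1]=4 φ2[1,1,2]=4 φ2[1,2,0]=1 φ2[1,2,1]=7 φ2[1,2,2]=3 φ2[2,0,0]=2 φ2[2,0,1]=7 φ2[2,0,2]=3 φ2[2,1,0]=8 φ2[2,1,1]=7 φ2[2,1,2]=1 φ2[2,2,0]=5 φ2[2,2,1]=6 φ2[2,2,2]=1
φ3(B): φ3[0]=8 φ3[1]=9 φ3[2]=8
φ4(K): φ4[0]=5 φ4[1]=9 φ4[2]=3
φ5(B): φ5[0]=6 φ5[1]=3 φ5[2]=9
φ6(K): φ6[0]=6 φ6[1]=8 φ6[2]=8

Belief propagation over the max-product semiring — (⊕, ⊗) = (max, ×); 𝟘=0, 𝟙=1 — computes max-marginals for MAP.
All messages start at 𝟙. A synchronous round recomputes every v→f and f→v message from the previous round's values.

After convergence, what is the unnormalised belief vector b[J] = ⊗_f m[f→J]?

init: all messages = 𝟙 over 3 values
r1 m[φ0→K] = [9, 5, 6]
r1 m[φ0→J] = [5, 5, 9]
r1 m[φ1→S] = [7, 7, 6]
r1 m[φ1→J] = [7, 5, 6]
r1 m[φ2→K] = [9, 8, 8]
r1 m[φ2→B] = [8, 8, 9]
r1 m[φ2→R] = [9, 7, 8]
r1 m[φ3→B] = [8, 9, 8]
r1 m[φ4→K] = [5, 9, 3]
r1 m[φ5→B] = [6, 3, 9]
r1 m[φ6→K] = [6, 8, 8]
r1 m[K→φ0] = [1, 1, 1]
r1 m[K→φ2] = [1, 1, 1]
r1 m[K→φ4] = [1, 1, 1]
r1 m[K→φ6] = [1, 1, 1]
r1 m[B→φ2] = [1, 1, 1]
r1 m[B→φ3] = [1, 1, 1]
r1 m[B→φ5] = [1, 1, 1]
r1 m[R→φ2] = [1, 1, 1]
r1 m[S→φ1] = [1, 1, 1]
r1 m[J→φ0] = [1, 1, 1]
r1 m[J→φ1] = [1, 1, 1]
r2 m[φ0→K] = [9, 5, 6]
r2 m[φ0→J] = [5, 5, 9]
r2 m[φ1→S] = [7, 7, 6]
r2 m[φ1→J] = [7, 5, 6]
r2 m[φ2→K] = [9, 8, 8]
r2 m[φ2→B] = [8, 8, 9]
r2 m[φ2→R] = [9, 7, 8]
r2 m[φ3→B] = [8, 9, 8]
r2 m[φ4→K] = [5, 9, 3]
r2 m[φ5→B] = [6, 3, 9]
r2 m[φ6→K] = [6, 8, 8]
r2 m[K→φ0] = [270, 576, 192]
r2 m[K→φ2] = [270, 360, 144]
r2 m[K→φ4] = [486, 320, 384]
r2 m[K→φ6] = [405, 360, 144]
r2 m[B→φ2] = [48, 27, 72]
r2 m[B→φ3] = [48, 24, 81]
r2 m[B→φ5] = [64, 72, 72]
r2 m[R→φ2] = [1, 1, 1]
r2 m[S→φ1] = [1, 1, 1]
r2 m[J→φ0] = [7, 5, 6]
r2 m[J→φ1] = [5, 5, 9]
r3 m[φ0→K] = [54, 35, 36]
r3 m[φ0→J] = [2880, 1728, 2430]
r3 m[φ1→S] = [35, 54, 54]
r3 m[φ1→J] = [7, 5, 6]
r3 m[φ2→K] = [648, 504, 432]
r3 m[φ2→B] = [2880, 1890, 2520]
r3 m[φ2→R] = [174960, 181440, 138240]
r3 m[φ3→B] = [8, 9, 8]
r3 m[φ4→K] = [5, 9, 3]
r3 m[φ5→B] = [6, 3, 9]
r3 m[φ6→K] = [6, 8, 8]
r3 m[K→φ0] = [270, 576, 192]
r3 m[K→φ2] = [270, 360, 144]
r3 m[K→φ4] = [486, 320, 384]
r3 m[K→φ6] = [405, 360, 144]
r3 m[B→φ2] = [48, 27, 72]
r3 m[B→φ3] = [48, 24, 81]
r3 m[B→φ5] = [64, 72, 72]
r3 m[R→φ2] = [1, 1, 1]
r3 m[S→φ1] = [1, 1, 1]
r3 m[J→φ0] = [7, 5, 6]
r3 m[J→φ1] = [5, 5, 9]
r4 m[φ0→K] = [54, 35, 36]
r4 m[φ0→J] = [2880, 1728, 2430]
r4 m[φ1→S] = [35, 54, 54]
r4 m[φ1→J] = [7, 5, 6]
r4 m[φ2→K] = [648, 504, 432]
r4 m[φ2→B] = [2880, 1890, 2520]
r4 m[φ2→R] = [174960, 181440, 138240]
r4 m[φ3→B] = [8, 9, 8]
r4 m[φ4→K] = [5, 9, 3]
r4 m[φ5→B] = [6, 3, 9]
r4 m[φ6→K] = [6, 8, 8]
r4 m[K→φ0] = [19440, 36288, 10368]
r4 m[K→φ2] = [1620, 2520, 864]
r4 m[K→φ4] = [209952, 141120, 124416]
r4 m[K→φ6] = [174960, 158760, 46656]
r4 m[B→φ2] = [48, 27, 72]
r4 m[B→φ3] = [17280, 5670, 22680]
r4 m[B→φ5] = [23040, 17010, 20160]
r4 m[R→φ2] = [1, 1, 1]
r4 m[S→φ1] = [1, 1, 1]
r4 m[J→φ0] = [7, 5, 6]
r4 m[J→φ1] = [2880, 1728, 2430]
r5 m[φ0→K] = [54, 35, 36]
r5 m[φ0→J] = [181440, 108864, 174960]
r5 m[φ1→S] = [20160, 20160, 14580]
r5 m[φ1→J] = [7, 5, 6]
r5 m[φ2→K] = [648, 504, 432]
r5 m[φ2→B] = [20160, 11340, 17640]
r5 m[φ2→R] = [1049760, 1270080, 967680]
r5 m[φ3→B] = [8, 9, 8]
r5 m[φ4→K] = [5, 9, 3]
r5 m[φ5→B] = [6, 3, 9]
r5 m[φ6→K] = [6, 8, 8]
r5 m[K→φ0] = [19440, 36288, 10368]
r5 m[K→φ2] = [1620, 2520, 864]
r5 m[K→φ4] = [209952, 141120, 124416]
r5 m[K→φ6] = [174960, 158760, 46656]
r5 m[B→φ2] = [48, 27, 72]
r5 m[B→φ3] = [17280, 5670, 22680]
r5 m[B→φ5] = [23040, 17010, 20160]
r5 m[R→φ2] = [1, 1, 1]
r5 m[S→φ1] = [1, 1, 1]
r5 m[J→φ0] = [7, 5, 6]
r5 m[J→φ1] = [2880, 1728, 2430]
r6 m[φ0→K] = [54, 35, 36]
r6 m[φ0→J] = [181440, 108864, 174960]
r6 m[φ1→S] = [20160, 20160, 14580]
r6 m[φ1→J] = [7, 5, 6]
r6 m[φ2→K] = [648, 504, 432]
r6 m[φ2→B] = [20160, 11340, 17640]
r6 m[φ2→R] = [1049760, 1270080, 967680]
r6 m[φ3→B] = [8, 9, 8]
r6 m[φ4→K] = [5, 9, 3]
r6 m[φ5→B] = [6, 3, 9]
r6 m[φ6→K] = [6, 8, 8]
r6 m[K→φ0] = [19440, 36288, 10368]
r6 m[K→φ2] = [1620, 2520, 864]
r6 m[K→φ4] = [209952, 141120, 124416]
r6 m[K→φ6] = [174960, 158760, 46656]
r6 m[B→φ2] = [48, 27, 72]
r6 m[B→φ3] = [120960, 34020, 158760]
r6 m[B→φ5] = [161280, 102060, 141120]
r6 m[R→φ2] = [1, 1, 1]
r6 m[S→φ1] = [1, 1, 1]
r6 m[J→φ0] = [7, 5, 6]
r6 m[J→φ1] = [181440, 108864, 174960]
r7 m[φ0→K] = [54, 35, 36]
r7 m[φ0→J] = [181440, 108864, 174960]
r7 m[φ1→S] = [1270080, 1270080, 1049760]
r7 m[φ1→J] = [7, 5, 6]
r7 m[φ2→K] = [648, 504, 432]
r7 m[φ2→B] = [20160, 11340, 17640]
r7 m[φ2→R] = [1049760, 1270080, 967680]
r7 m[φ3→B] = [8, 9, 8]
r7 m[φ4→K] = [5, 9, 3]
r7 m[φ5→B] = [6, 3, 9]
r7 m[φ6→K] = [6, 8, 8]
r7 m[K→φ0] = [19440, 36288, 10368]
r7 m[K→φ2] = [1620, 2520, 864]
r7 m[K→φ4] = [209952, 141120, 124416]
r7 m[K→φ6] = [174960, 158760, 46656]
r7 m[B→φ2] = [48, 27, 72]
r7 m[B→φ3] = [120960, 34020, 158760]
r7 m[B→φ5] = [161280, 102060, 141120]
r7 m[R→φ2] = [1, 1, 1]
r7 m[S→φ1] = [1, 1, 1]
r7 m[J→φ0] = [7, 5, 6]
r7 m[J→φ1] = [181440, 108864, 174960]
r8 m[φ0→K] = [54, 35, 36]
r8 m[φ0→J] = [181440, 108864, 174960]
r8 m[φ1→S] = [1270080, 1270080, 1049760]
r8 m[φ1→J] = [7, 5, 6]
r8 m[φ2→K] = [648, 504, 432]
r8 m[φ2→B] = [20160, 11340, 17640]
r8 m[φ2→R] = [1049760, 1270080, 967680]
r8 m[φ3→B] = [8, 9, 8]
r8 m[φ4→K] = [5, 9, 3]
r8 m[φ5→B] = [6, 3, 9]
r8 m[φ6→K] = [6, 8, 8]
r8 m[K→φ0] = [19440, 36288, 10368]
r8 m[K→φ2] = [1620, 2520, 864]
r8 m[K→φ4] = [209952, 141120, 124416]
r8 m[K→φ6] = [174960, 158760, 46656]
r8 m[B→φ2] = [48, 27, 72]
r8 m[B→φ3] = [120960, 34020, 158760]
r8 m[B→φ5] = [161280, 102060, 141120]
r8 m[R→φ2] = [1, 1, 1]
r8 m[S→φ1] = [1, 1, 1]
r8 m[J→φ0] = [7, 5, 6]
r8 m[J→φ1] = [181440, 108864, 174960]
fixed point reached at round 8
b[J] = ⊗ incoming = [1270080, 544320, 1049760]

b[J] = [1270080, 544320, 1049760]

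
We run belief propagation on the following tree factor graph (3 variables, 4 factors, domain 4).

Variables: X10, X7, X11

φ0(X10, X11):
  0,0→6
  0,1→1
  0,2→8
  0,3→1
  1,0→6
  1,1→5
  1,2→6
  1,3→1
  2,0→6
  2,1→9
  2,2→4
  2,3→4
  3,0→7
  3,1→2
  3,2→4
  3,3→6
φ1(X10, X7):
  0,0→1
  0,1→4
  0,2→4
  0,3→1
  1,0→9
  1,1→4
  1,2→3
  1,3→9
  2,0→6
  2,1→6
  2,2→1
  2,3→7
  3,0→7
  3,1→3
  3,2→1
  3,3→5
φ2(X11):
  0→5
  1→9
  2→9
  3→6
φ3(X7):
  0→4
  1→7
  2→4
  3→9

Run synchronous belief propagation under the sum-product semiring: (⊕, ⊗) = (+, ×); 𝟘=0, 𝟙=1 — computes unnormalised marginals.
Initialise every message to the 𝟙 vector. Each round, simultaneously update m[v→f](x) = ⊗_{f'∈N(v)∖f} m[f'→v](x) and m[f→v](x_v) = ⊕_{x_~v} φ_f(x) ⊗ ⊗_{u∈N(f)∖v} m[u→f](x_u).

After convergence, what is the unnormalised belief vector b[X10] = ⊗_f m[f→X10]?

init: all messages = 𝟙 over 4 values
r1 m[φ0→X10] = [16, 18, 23, 19]
r1 m[φ0→X11] = [25, 17, 22, 12]
r1 m[φ1→X10] = [10, 25, 20, 16]
r1 m[φ1→X7] = [23, 17, 9, 22]
r1 m[φ2→X11] = [5, 9, 9, 6]
r1 m[φ3→X7] = [4, 7, 4, 9]
r1 m[X10→φ0] = [1, 1, 1, 1]
r1 m[X10→φ1] = [1, 1, 1, 1]
r1 m[X7→φ1] = [1, 1, 1, 1]
r1 m[X7→φ3] = [1, 1, 1, 1]
r1 m[X11→φ0] = [1, 1, 1, 1]
r1 m[X11→φ2] = [1, 1, 1, 1]
r2 m[φ0→X10] = [16, 18, 23, 19]
r2 m[φ0→X11] = [25, 17, 22, 12]
r2 m[φ1→X10] = [10, 25, 20, 16]
r2 m[φ1→X7] = [23, 17, 9, 22]
r2 m[φ2→X11] = [5, 9, 9, 6]
r2 m[φ3→X7] = [4, 7, 4, 9]
r2 m[X10→φ0] = [10, 25, 20, 16]
r2 m[X10→φ1] = [16, 18, 23, 19]
r2 m[X7→φ1] = [4, 7, 4, 9]
r2 m[X7→φ3] = [23, 17, 9, 22]
r2 m[X11→φ0] = [5, 9, 9, 6]
r2 m[X11→φ2] = [25, 17, 22, 12]
r3 m[φ0→X10] = [117, 135, 171, 125]
r3 m[φ0→X11] = [442, 347, 374, 211]
r3 m[φ1→X10] = [57, 157, 133, 98]
r3 m[φ1→X7] = [449, 331, 160, 434]
r3 m[φ2→X11] = [5, 9, 9, 6]
r3 m[φ3→X7] = [4, 7, 4, 9]
r3 m[X10→φ0] = [10, 25, 20, 16]
r3 m[X10→φ1] = [16, 18, 23, 19]
r3 m[X7→φ1] = [4, 7, 4, 9]
r3 m[X7→φ3] = [23, 17, 9, 22]
r3 m[X11→φ0] = [5, 9, 9, 6]
r3 m[X11→φ2] = [25, 17, 22, 12]
r4 m[φ0→X10] = [117, 135, 171, 125]
r4 m[φ0→X11] = [442, 347, 374, 211]
r4 m[φ1→X10] = [57, 157, 133, 98]
r4 m[φ1→X7] = [449, 331, 160, 434]
r4 m[φ2→X11] = [5, 9, 9, 6]
r4 m[φ3→X7] = [4, 7, 4, 9]
r4 m[X10→φ0] = [57, 157, 133, 98]
r4 m[X10→φ1] = [117, 135, 171, 125]
r4 m[X7→φ1] = [4, 7, 4, 9]
r4 m[X7→φ3] = [449, 331, 160, 434]
r4 m[X11→φ0] = [5, 9, 9, 6]
r4 m[X11→φ2] = [442, 347, 374, 211]
r5 m[φ0→X10] = [117, 135, 171, 125]
r5 m[φ0→X11] = [2768, 2235, 2322, 1334]
r5 m[φ1→X10] = [57, 157, 133, 98]
r5 m[φ1→X7] = [3233, 2409, 1169, 3154]
r5 m[φ2→X11] = [5, 9, 9, 6]
r5 m[φ3→X7] = [4, 7, 4, 9]
r5 m[X10→φ0] = [57, 157, 133, 98]
r5 m[X10→φ1] = [117, 135, 171, 125]
r5 m[X7→φ1] = [4, 7, 4, 9]
r5 m[X7→φ3] = [449, 331, 160, 434]
r5 m[X11→φ0] = [5, 9, 9, 6]
r5 m[X11→φ2] = [442, 347, 374, 211]
r6 m[φ0→X10] = [117, 135, 171, 125]
r6 m[φ0→X11] = [2768, 2235, 2322, 1334]
r6 m[φ1→X10] = [57, 157, 133, 98]
r6 m[φ1→X7] = [3233, 2409, 1169, 3154]
r6 m[φ2→X11] = [5, 9, 9, 6]
r6 m[φ3→X7] = [4, 7, 4, 9]
r6 m[X10→φ0] = [57, 157, 133, 98]
r6 m[X10→φ1] = [117, 135, 171, 125]
r6 m[X7→φ1] = [4, 7, 4, 9]
r6 m[X7→φ3] = [3233, 2409, 1169, 3154]
r6 m[X11→φ0] = [5, 9, 9, 6]
r6 m[X11→φ2] = [2768, 2235, 2322, 1334]
r7 m[φ0→X10] = [117, 135, 171, 125]
r7 m[φ0→X11] = [2768, 2235, 2322, 1334]
r7 m[φ1→X10] = [57, 157, 133, 98]
r7 m[φ1→X7] = [3233, 2409, 1169, 3154]
r7 m[φ2→X11] = [5, 9, 9, 6]
r7 m[φ3→X7] = [4, 7, 4, 9]
r7 m[X10→φ0] = [57, 157, 133, 98]
r7 m[X10→φ1] = [117, 135, 171, 125]
r7 m[X7→φ1] = [4, 7, 4, 9]
r7 m[X7→φ3] = [3233, 2409, 1169, 3154]
r7 m[X11→φ0] = [5, 9, 9, 6]
r7 m[X11→φ2] = [2768, 2235, 2322, 1334]
fixed point reached at round 7
b[X10] = ⊗ incoming = [6669, 21195, 22743, 12250]

b[X10] = [6669, 21195, 22743, 12250]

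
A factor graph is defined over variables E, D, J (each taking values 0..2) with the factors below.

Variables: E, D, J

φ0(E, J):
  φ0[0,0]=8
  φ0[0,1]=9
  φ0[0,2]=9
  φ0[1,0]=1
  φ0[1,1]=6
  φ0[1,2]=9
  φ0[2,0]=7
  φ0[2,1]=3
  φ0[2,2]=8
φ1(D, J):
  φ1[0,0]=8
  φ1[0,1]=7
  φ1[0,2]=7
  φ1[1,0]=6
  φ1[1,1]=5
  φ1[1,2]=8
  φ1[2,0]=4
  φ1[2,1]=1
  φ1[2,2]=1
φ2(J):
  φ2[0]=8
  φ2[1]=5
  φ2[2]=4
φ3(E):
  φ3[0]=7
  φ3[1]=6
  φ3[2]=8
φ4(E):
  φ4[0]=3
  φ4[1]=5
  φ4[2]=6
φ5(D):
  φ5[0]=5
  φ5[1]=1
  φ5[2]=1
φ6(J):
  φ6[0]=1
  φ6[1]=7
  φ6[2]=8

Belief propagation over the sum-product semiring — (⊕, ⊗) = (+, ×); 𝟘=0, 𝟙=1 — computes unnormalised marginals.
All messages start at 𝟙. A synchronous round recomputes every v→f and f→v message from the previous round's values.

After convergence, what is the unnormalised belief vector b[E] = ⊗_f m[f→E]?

init: all messages = 𝟙 over 3 values
r1 m[φ0→E] = [26, 16, 18]
r1 m[φ0→J] = [16, 18, 26]
r1 m[φ1→D] = [22, 19, 6]
r1 m[φ1→J] = [18, 13, 16]
r1 m[φ2→J] = [8, 5, 4]
r1 m[φ3→E] = [7, 6, 8]
r1 m[φ4→E] = [3, 5, 6]
r1 m[φ5→D] = [5, 1, 1]
r1 m[φ6→J] = [1, 7, 8]
r1 m[E→φ0] = [1, 1, 1]
r1 m[E→φ3] = [1, 1, 1]
r1 m[E→φ4] = [1, 1, 1]
r1 m[D→φ1] = [1, 1, 1]
r1 m[D→φ5] = [1, 1, 1]
r1 m[J→φ0] = [1, 1, 1]
r1 m[J→φ1] = [1, 1, 1]
r1 m[J→φ2] = [1, 1, 1]
r1 m[J→φ6] = [1, 1, 1]
r2 m[φ0→E] = [26, 16, 18]
r2 m[φ0→J] = [16, 18, 26]
r2 m[φ1→D] = [22, 19, 6]
r2 m[φ1→J] = [18, 13, 16]
r2 m[φ2→J] = [8, 5, 4]
r2 m[φ3→E] = [7, 6, 8]
r2 m[φ4→E] = [3, 5, 6]
r2 m[φ5→D] = [5, 1, 1]
r2 m[φ6→J] = [1, 7, 8]
r2 m[E→φ0] = [21, 30, 48]
r2 m[E→φ3] = [78, 80, 108]
r2 m[E→φ4] = [182, 96, 144]
r2 m[D→φ1] = [5, 1, 1]
r2 m[D→φ5] = [22, 19, 6]
r2 m[J→φ0] = [144, 455, 512]
r2 m[J→φ1] = [128, 630, 832]
r2 m[J→φ2] = [288, 1638, 3328]
r2 m[J→φ6] = [2304, 1170, 1664]
r3 m[φ0→E] = [9855, 7482, 6469]
r3 m[φ0→J] = [534, 513, 843]
r3 m[φ1→D] = [11258, 10574, 1974]
r3 m[φ1→J] = [50, 41, 44]
r3 m[φ2→J] = [8, 5, 4]
r3 m[φ3→E] = [7, 6, 8]
r3 m[φ4→E] = [3, 5, 6]
r3 m[φ5→D] = [5, 1, 1]
r3 m[φ6→J] = [1, 7, 8]
r3 m[E→φ0] = [21, 30, 48]
r3 m[E→φ3] = [78, 80, 108]
r3 m[E→φ4] = [182, 96, 144]
r3 m[D→φ1] = [5, 1, 1]
r3 m[D→φ5] = [22, 19, 6]
r3 m[J→φ0] = [144, 455, 512]
r3 m[J→φ1] = [128, 630, 832]
r3 m[J→φ2] = [288, 1638, 3328]
r3 m[J→φ6] = [2304, 1170, 1664]
r4 m[φ0→E] = [9855, 7482, 6469]
r4 m[φ0→J] = [534, 513, 843]
r4 m[φ1→D] = [11258, 10574, 1974]
r4 m[φ1→J] = [50, 41, 44]
r4 m[φ2→J] = [8, 5, 4]
r4 m[φ3→E] = [7, 6, 8]
r4 m[φ4→E] = [3, 5, 6]
r4 m[φ5→D] = [5, 1, 1]
r4 m[φ6→J] = [1, 7, 8]
r4 m[E→φ0] = [21, 30, 48]
r4 m[E→φ3] = [29565, 37410, 38814]
r4 m[E→φ4] = [68985, 44892, 51752]
r4 m[D→φ1] = [5, 1, 1]
r4 m[D→φ5] = [11258, 10574, 1974]
r4 m[J→φ0] = [400, 1435, 1408]
r4 m[J→φ1] = [4272, 17955, 26976]
r4 m[J→φ2] = [26700, 147231, 296736]
r4 m[J→φ6] = [213600, 105165, 148368]
r5 m[φ0→E] = [28787, 21682, 18369]
r5 m[φ0→J] = [534, 513, 843]
r5 m[φ1→D] = [348693, 331215, 62019]
r5 m[φ1→J] = [50, 41, 44]
r5 m[φ2→J] = [8, 5, 4]
r5 m[φ3→E] = [7, 6, 8]
r5 m[φ4→E] = [3, 5, 6]
r5 m[φ5→D] = [5, 1, 1]
r5 m[φ6→J] = [1, 7, 8]
r5 m[E→φ0] = [21, 30, 48]
r5 m[E→φ3] = [29565, 37410, 38814]
r5 m[E→φ4] = [68985, 44892, 51752]
r5 m[D→φ1] = [5, 1, 1]
r5 m[D→φ5] = [11258, 10574, 1974]
r5 m[J→φ0] = [400, 1435, 1408]
r5 m[J→φ1] = [4272, 17955, 26976]
r5 m[J→φ2] = [26700, 147231, 296736]
r5 m[J→φ6] = [213600, 105165, 148368]
r6 m[φ0→E] = [28787, 21682, 18369]
r6 m[φ0→J] = [534, 513, 843]
r6 m[φ1→D] = [348693, 331215, 62019]
r6 m[φ1→J] = [50, 41, 44]
r6 m[φ2→J] = [8, 5, 4]
r6 m[φ3→E] = [7, 6, 8]
r6 m[φ4→E] = [3, 5, 6]
r6 m[φ5→D] = [5, 1, 1]
r6 m[φ6→J] = [1, 7, 8]
r6 m[E→φ0] = [21, 30, 48]
r6 m[E→φ3] = [86361, 108410, 110214]
r6 m[E→φ4] = [201509, 130092, 146952]
r6 m[D→φ1] = [5, 1, 1]
r6 m[D→φ5] = [348693, 331215, 62019]
r6 m[J→φ0] = [400, 1435, 1408]
r6 m[J→φ1] = [4272, 17955, 26976]
r6 m[J→φ2] = [26700, 147231, 296736]
r6 m[J→φ6] = [213600, 105165, 148368]
r7 m[φ0→E] = [28787, 21682, 18369]
r7 m[φ0→J] = [534, 513, 843]
r7 m[φ1→D] = [348693, 331215, 62019]
r7 m[φ1→J] = [50, 41, 44]
r7 m[φ2→J] = [8, 5, 4]
r7 m[φ3→E] = [7, 6, 8]
r7 m[φ4→E] = [3, 5, 6]
r7 m[φ5→D] = [5, 1, 1]
r7 m[φ6→J] = [1, 7, 8]
r7 m[E→φ0] = [21, 30, 48]
r7 m[E→φ3] = [86361, 108410, 110214]
r7 m[E→φ4] = [201509, 130092, 146952]
r7 m[D→φ1] = [5, 1, 1]
r7 m[D→φ5] = [348693, 331215, 62019]
r7 m[J→φ0] = [400, 1435, 1408]
r7 m[J→φ1] = [4272, 17955, 26976]
r7 m[J→φ2] = [26700, 147231, 296736]
r7 m[J→φ6] = [213600, 105165, 148368]
fixed point reached at round 7
b[E] = ⊗ incoming = [604527, 650460, 881712]

b[E] = [604527, 650460, 881712]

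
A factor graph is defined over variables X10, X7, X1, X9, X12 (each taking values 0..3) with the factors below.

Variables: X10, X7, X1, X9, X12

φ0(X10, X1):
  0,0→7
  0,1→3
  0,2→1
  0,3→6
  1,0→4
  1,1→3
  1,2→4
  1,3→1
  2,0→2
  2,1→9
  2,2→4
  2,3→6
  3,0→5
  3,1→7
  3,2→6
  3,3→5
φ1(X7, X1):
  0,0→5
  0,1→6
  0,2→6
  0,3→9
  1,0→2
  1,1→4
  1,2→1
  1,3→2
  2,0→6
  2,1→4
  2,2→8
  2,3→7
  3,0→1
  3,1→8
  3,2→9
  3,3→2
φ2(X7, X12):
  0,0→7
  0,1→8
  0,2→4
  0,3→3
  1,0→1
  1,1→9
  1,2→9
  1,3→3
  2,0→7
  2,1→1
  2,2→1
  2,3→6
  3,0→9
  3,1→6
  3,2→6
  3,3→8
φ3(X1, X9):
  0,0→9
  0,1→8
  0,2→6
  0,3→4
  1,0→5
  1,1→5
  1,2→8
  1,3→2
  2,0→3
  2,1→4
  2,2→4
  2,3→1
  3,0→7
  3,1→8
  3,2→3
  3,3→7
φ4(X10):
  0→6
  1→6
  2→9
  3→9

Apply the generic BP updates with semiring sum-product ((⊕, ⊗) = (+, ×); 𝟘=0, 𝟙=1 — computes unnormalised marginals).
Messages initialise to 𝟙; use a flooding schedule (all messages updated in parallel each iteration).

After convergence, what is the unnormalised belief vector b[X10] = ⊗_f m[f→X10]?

b[X10] = [896922, 576054, 1739988, 1779120]

init: all messages = 𝟙 over 4 values
r1 m[φ0→X10] = [17, 12, 21, 23]
r1 m[φ0→X1] = [18, 22, 15, 18]
r1 m[φ1→X7] = [26, 9, 25, 20]
r1 m[φ1→X1] = [14, 22, 24, 20]
r1 m[φ2→X7] = [22, 22, 15, 29]
r1 m[φ2→X12] = [24, 24, 20, 20]
r1 m[φ3→X1] = [27, 20, 12, 25]
r1 m[φ3→X9] = [24, 25, 21, 14]
r1 m[φ4→X10] = [6, 6, 9, 9]
r1 m[X10→φ0] = [1, 1, 1, 1]
r1 m[X10→φ4] = [1, 1, 1, 1]
r1 m[X7→φ1] = [1, 1, 1, 1]
r1 m[X7→φ2] = [1, 1, 1, 1]
r1 m[X1→φ0] = [1, 1, 1, 1]
r1 m[X1→φ1] = [1, 1, 1, 1]
r1 m[X1→φ3] = [1, 1, 1, 1]
r1 m[X9→φ3] = [1, 1, 1, 1]
r1 m[X12→φ2] = [1, 1, 1, 1]
r2 m[φ0→X10] = [17, 12, 21, 23]
r2 m[φ0→X1] = [18, 22, 15, 18]
r2 m[φ1→X7] = [26, 9, 25, 20]
r2 m[φ1→X1] = [14, 22, 24, 20]
r2 m[φ2→X7] = [22, 22, 15, 29]
r2 m[φ2→X12] = [24, 24, 20, 20]
r2 m[φ3→X1] = [27, 20, 12, 25]
r2 m[φ3→X9] = [24, 25, 21, 14]
r2 m[φ4→X10] = [6, 6, 9, 9]
r2 m[X10→φ0] = [6, 6, 9, 9]
r2 m[X10→φ4] = [17, 12, 21, 23]
r2 m[X7→φ1] = [22, 22, 15, 29]
r2 m[X7→φ2] = [26, 9, 25, 20]
r2 m[X1→φ0] = [378, 440, 288, 500]
r2 m[X1→φ1] = [486, 440, 180, 450]
r2 m[X1→φ3] = [252, 484, 360, 360]
r2 m[X9→φ3] = [1, 1, 1, 1]
r2 m[X12→φ2] = [1, 1, 1, 1]
r3 m[φ0→X10] = [7254, 4484, 8868, 9198]
r3 m[φ0→X1] = [129, 180, 120, 141]
r3 m[φ1→X7] = [10200, 3812, 9266, 6526]
r3 m[φ1→X1] = [273, 512, 535, 405]
r3 m[φ2→X7] = [22, 22, 15, 29]
r3 m[φ2→X12] = [546, 434, 330, 415]
r3 m[φ3→X1] = [27, 20, 12, 25]
r3 m[φ3→X9] = [8288, 8756, 7904, 4856]
r3 m[φ4→X10] = [6, 6, 9, 9]
r3 m[X10→φ0] = [6, 6, 9, 9]
r3 m[X10→φ4] = [17, 12, 21, 23]
r3 m[X7→φ1] = [22, 22, 15, 29]
r3 m[X7→φ2] = [26, 9, 25, 20]
r3 m[X1→φ0] = [378, 440, 288, 500]
r3 m[X1→φ1] = [486, 440, 180, 450]
r3 m[X1→φ3] = [252, 484, 360, 360]
r3 m[X9→φ3] = [1, 1, 1, 1]
r3 m[X12→φ2] = [1, 1, 1, 1]
r4 m[φ0→X10] = [7254, 4484, 8868, 9198]
r4 m[φ0→X1] = [129, 180, 120, 141]
r4 m[φ1→X7] = [10200, 3812, 9266, 6526]
r4 m[φ1→X1] = [273, 512, 535, 405]
r4 m[φ2→X7] = [22, 22, 15, 29]
r4 m[φ2→X12] = [546, 434, 330, 415]
r4 m[φ3→X1] = [27, 20, 12, 25]
r4 m[φ3→X9] = [8288, 8756, 7904, 4856]
r4 m[φ4→X10] = [6, 6, 9, 9]
r4 m[X10→φ0] = [6, 6, 9, 9]
r4 m[X10→φ4] = [7254, 4484, 8868, 9198]
r4 m[X7→φ1] = [22, 22, 15, 29]
r4 m[X7→φ2] = [10200, 3812, 9266, 6526]
r4 m[X1→φ0] = [7371, 10240, 6420, 10125]
r4 m[X1→φ1] = [3483, 3600, 1440, 3525]
r4 m[X1→φ3] = [35217, 92160, 64200, 57105]
r4 m[X9→φ3] = [1, 1, 1, 1]
r4 m[X12→φ2] = [1, 1, 1, 1]
r5 m[φ0→X10] = [149487, 96009, 193332, 197680]
r5 m[φ0→X1] = [129, 180, 120, 141]
r5 m[φ1→X7] = [79380, 29856, 71493, 52293]
r5 m[φ1→X1] = [273, 512, 535, 405]
r5 m[φ2→X7] = [22, 22, 15, 29]
r5 m[φ2→X12] = [198808, 164330, 123530, 149840]
r5 m[φ3→X1] = [27, 20, 12, 25]
r5 m[φ3→X9] = [1370088, 1456176, 1376697, 789123]
r5 m[φ4→X10] = [6, 6, 9, 9]
r5 m[X10→φ0] = [6, 6, 9, 9]
r5 m[X10→φ4] = [7254, 4484, 8868, 9198]
r5 m[X7→φ1] = [22, 22, 15, 29]
r5 m[X7→φ2] = [10200, 3812, 9266, 6526]
r5 m[X1→φ0] = [7371, 10240, 6420, 10125]
r5 m[X1→φ1] = [3483, 3600, 1440, 3525]
r5 m[X1→φ3] = [35217, 92160, 64200, 57105]
r5 m[X9→φ3] = [1, 1, 1, 1]
r5 m[X12→φ2] = [1, 1, 1, 1]
r6 m[φ0→X10] = [149487, 96009, 193332, 197680]
r6 m[φ0→X1] = [129, 180, 120, 141]
r6 m[φ1→X7] = [79380, 29856, 71493, 52293]
r6 m[φ1→X1] = [273, 512, 535, 405]
r6 m[φ2→X7] = [22, 22, 15, 29]
r6 m[φ2→X12] = [198808, 164330, 123530, 149840]
r6 m[φ3→X1] = [27, 20, 12, 25]
r6 m[φ3→X9] = [1370088, 1456176, 1376697, 789123]
r6 m[φ4→X10] = [6, 6, 9, 9]
r6 m[X10→φ0] = [6, 6, 9, 9]
r6 m[X10→φ4] = [149487, 96009, 193332, 197680]
r6 m[X7→φ1] = [22, 22, 15, 29]
r6 m[X7→φ2] = [79380, 29856, 71493, 52293]
r6 m[X1→φ0] = [7371, 10240, 6420, 10125]
r6 m[X1→φ1] = [3483, 3600, 1440, 3525]
r6 m[X1→φ3] = [35217, 92160, 64200, 57105]
r6 m[X9→φ3] = [1, 1, 1, 1]
r6 m[X12→φ2] = [1, 1, 1, 1]
r7 m[φ0→X10] = [149487, 96009, 193332, 197680]
r7 m[φ0→X1] = [129, 180, 120, 141]
r7 m[φ1→X7] = [79380, 29856, 71493, 52293]
r7 m[φ1→X1] = [273, 512, 535, 405]
r7 m[φ2→X7] = [22, 22, 15, 29]
r7 m[φ2→X12] = [1556604, 1288995, 971475, 1175010]
r7 m[φ3→X1] = [27, 20, 12, 25]
r7 m[φ3→X9] = [1370088, 1456176, 1376697, 789123]
r7 m[φ4→X10] = [6, 6, 9, 9]
r7 m[X10→φ0] = [6, 6, 9, 9]
r7 m[X10→φ4] = [149487, 96009, 193332, 197680]
r7 m[X7→φ1] = [22, 22, 15, 29]
r7 m[X7→φ2] = [79380, 29856, 71493, 52293]
r7 m[X1→φ0] = [7371, 10240, 6420, 10125]
r7 m[X1→φ1] = [3483, 3600, 1440, 3525]
r7 m[X1→φ3] = [35217, 92160, 64200, 57105]
r7 m[X9→φ3] = [1, 1, 1, 1]
r7 m[X12→φ2] = [1, 1, 1, 1]
r8 m[φ0→X10] = [149487, 96009, 193332, 197680]
r8 m[φ0→X1] = [129, 180, 120, 141]
r8 m[φ1→X7] = [79380, 29856, 71493, 52293]
r8 m[φ1→X1] = [273, 512, 535, 405]
r8 m[φ2→X7] = [22, 22, 15, 29]
r8 m[φ2→X12] = [1556604, 1288995, 971475, 1175010]
r8 m[φ3→X1] = [27, 20, 12, 25]
r8 m[φ3→X9] = [1370088, 1456176, 1376697, 789123]
r8 m[φ4→X10] = [6, 6, 9, 9]
r8 m[X10→φ0] = [6, 6, 9, 9]
r8 m[X10→φ4] = [149487, 96009, 193332, 197680]
r8 m[X7→φ1] = [22, 22, 15, 29]
r8 m[X7→φ2] = [79380, 29856, 71493, 52293]
r8 m[X1→φ0] = [7371, 10240, 6420, 10125]
r8 m[X1→φ1] = [3483, 3600, 1440, 3525]
r8 m[X1→φ3] = [35217, 92160, 64200, 57105]
r8 m[X9→φ3] = [1, 1, 1, 1]
r8 m[X12→φ2] = [1, 1, 1, 1]
fixed point reached at round 8
b[X10] = ⊗ incoming = [896922, 576054, 1739988, 1779120]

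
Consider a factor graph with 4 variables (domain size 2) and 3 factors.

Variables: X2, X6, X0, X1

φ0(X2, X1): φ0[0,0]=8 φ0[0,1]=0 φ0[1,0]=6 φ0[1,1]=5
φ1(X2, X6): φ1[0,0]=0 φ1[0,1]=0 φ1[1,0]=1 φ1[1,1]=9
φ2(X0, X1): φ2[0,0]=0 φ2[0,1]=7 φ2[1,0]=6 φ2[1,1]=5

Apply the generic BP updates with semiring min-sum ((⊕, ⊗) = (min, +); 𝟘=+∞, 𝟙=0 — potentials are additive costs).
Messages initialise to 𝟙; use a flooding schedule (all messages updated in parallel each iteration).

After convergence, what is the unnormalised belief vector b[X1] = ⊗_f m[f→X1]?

init: all messages = 𝟙 over 2 values
r1 m[φ0→X2] = [0, 5]
r1 m[φ0→X1] = [6, 0]
r1 m[φ1→X2] = [0, 1]
r1 m[φ1→X6] = [0, 0]
r1 m[φ2→X0] = [0, 5]
r1 m[φ2→X1] = [0, 5]
r1 m[X2→φ0] = [0, 0]
r1 m[X2→φ1] = [0, 0]
r1 m[X6→φ1] = [0, 0]
r1 m[X0→φ2] = [0, 0]
r1 m[X1→φ0] = [0, 0]
r1 m[X1→φ2] = [0, 0]
r2 m[φ0→X2] = [0, 5]
r2 m[φ0→X1] = [6, 0]
r2 m[φ1→X2] = [0, 1]
r2 m[φ1→X6] = [0, 0]
r2 m[φ2→X0] = [0, 5]
r2 m[φ2→X1] = [0, 5]
r2 m[X2→φ0] = [0, 1]
r2 m[X2→φ1] = [0, 5]
r2 m[X6→φ1] = [0, 0]
r2 m[X0→φ2] = [0, 0]
r2 m[X1→φ0] = [0, 5]
r2 m[X1→φ2] = [6, 0]
r3 m[φ0→X2] = [5, 6]
r3 m[φ0→X1] = [7, 0]
r3 m[φ1→X2] = [0, 1]
r3 m[φ1→X6] = [0, 0]
r3 m[φ2→X0] = [6, 5]
r3 m[φ2→X1] = [0, 5]
r3 m[X2→φ0] = [0, 1]
r3 m[X2→φ1] = [0, 5]
r3 m[X6→φ1] = [0, 0]
r3 m[X0→φ2] = [0, 0]
r3 m[X1→φ0] = [0, 5]
r3 m[X1→φ2] = [6, 0]
r4 m[φ0→X2] = [5, 6]
r4 m[φ0→X1] = [7, 0]
r4 m[φ1→X2] = [0, 1]
r4 m[φ1→X6] = [0, 0]
r4 m[φ2→X0] = [6, 5]
r4 m[φ2→X1] = [0, 5]
r4 m[X2→φ0] = [0, 1]
r4 m[X2→φ1] = [5, 6]
r4 m[X6→φ1] = [0, 0]
r4 m[X0→φ2] = [0, 0]
r4 m[X1→φ0] = [0, 5]
r4 m[X1→φ2] = [7, 0]
r5 m[φ0→X2] = [5, 6]
r5 m[φ0→X1] = [7, 0]
r5 m[φ1→X2] = [0, 1]
r5 m[φ1→X6] = [5, 5]
r5 m[φ2→X0] = [7, 5]
r5 m[φ2→X1] = [0, 5]
r5 m[X2→φ0] = [0, 1]
r5 m[X2→φ1] = [5, 6]
r5 m[X6→φ1] = [0, 0]
r5 m[X0→φ2] = [0, 0]
r5 m[X1→φ0] = [0, 5]
r5 m[X1→φ2] = [7, 0]
r6 m[φ0→X2] = [5, 6]
r6 m[φ0→X1] = [7, 0]
r6 m[φ1→X2] = [0, 1]
r6 m[φ1→X6] = [5, 5]
r6 m[φ2→X0] = [7, 5]
r6 m[φ2→X1] = [0, 5]
r6 m[X2→φ0] = [0, 1]
r6 m[X2→φ1] = [5, 6]
r6 m[X6→φ1] = [0, 0]
r6 m[X0→φ2] = [0, 0]
r6 m[X1→φ0] = [0, 5]
r6 m[X1→φ2] = [7, 0]
fixed point reached at round 6
b[X1] = ⊗ incoming = [7, 5]

b[X1] = [7, 5]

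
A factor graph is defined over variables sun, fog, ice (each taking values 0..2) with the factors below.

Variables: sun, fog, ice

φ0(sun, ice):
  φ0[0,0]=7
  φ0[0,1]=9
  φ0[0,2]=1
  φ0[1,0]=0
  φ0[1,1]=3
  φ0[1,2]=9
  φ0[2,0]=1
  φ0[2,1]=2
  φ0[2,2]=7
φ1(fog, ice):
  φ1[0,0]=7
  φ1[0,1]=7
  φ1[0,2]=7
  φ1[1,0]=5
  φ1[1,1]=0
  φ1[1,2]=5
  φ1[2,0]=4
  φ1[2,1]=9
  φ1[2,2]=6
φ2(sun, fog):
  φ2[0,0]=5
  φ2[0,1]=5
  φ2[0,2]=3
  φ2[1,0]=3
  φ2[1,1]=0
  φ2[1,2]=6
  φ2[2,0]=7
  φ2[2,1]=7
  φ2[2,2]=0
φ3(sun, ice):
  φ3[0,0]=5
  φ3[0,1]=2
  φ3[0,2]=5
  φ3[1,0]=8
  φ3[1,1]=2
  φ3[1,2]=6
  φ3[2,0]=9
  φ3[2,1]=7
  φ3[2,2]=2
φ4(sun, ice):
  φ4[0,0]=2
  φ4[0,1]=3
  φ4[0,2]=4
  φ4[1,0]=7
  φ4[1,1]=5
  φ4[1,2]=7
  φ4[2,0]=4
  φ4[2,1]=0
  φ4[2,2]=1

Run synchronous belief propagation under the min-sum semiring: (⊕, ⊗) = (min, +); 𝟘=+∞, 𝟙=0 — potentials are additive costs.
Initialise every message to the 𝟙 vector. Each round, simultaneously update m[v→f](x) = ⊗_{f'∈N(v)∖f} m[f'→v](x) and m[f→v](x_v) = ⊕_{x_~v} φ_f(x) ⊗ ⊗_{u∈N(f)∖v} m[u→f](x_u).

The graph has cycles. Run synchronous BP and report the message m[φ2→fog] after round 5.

message @ round 5 = [21, 18, 17]

init: all messages = 𝟙 over 3 values
r1 m[φ0→sun] = [1, 0, 1]
r1 m[φ0→ice] = [0, 2, 1]
r1 m[φ1→fog] = [7, 0, 4]
r1 m[φ1→ice] = [4, 0, 5]
r1 m[φ2→sun] = [3, 0, 0]
r1 m[φ2→fog] = [3, 0, 0]
r1 m[φ3→sun] = [2, 2, 2]
r1 m[φ3→ice] = [5, 2, 2]
r1 m[φ4→sun] = [2, 5, 0]
r1 m[φ4→ice] = [2, 0, 1]
r1 m[sun→φ0] = [0, 0, 0]
r1 m[sun→φ2] = [0, 0, 0]
r1 m[sun→φ3] = [0, 0, 0]
r1 m[sun→φ4] = [0, 0, 0]
r1 m[fog→φ1] = [0, 0, 0]
r1 m[fog→φ2] = [0, 0, 0]
r1 m[ice→φ0] = [0, 0, 0]
r1 m[ice→φ1] = [0, 0, 0]
r1 m[ice→φ3] = [0, 0, 0]
r1 m[ice→φ4] = [0, 0, 0]
r2 m[φ0→sun] = [1, 0, 1]
r2 m[φ0→ice] = [0, 2, 1]
r2 m[φ1→fog] = [7, 0, 4]
r2 m[φ1→ice] = [4, 0, 5]
r2 m[φ2→sun] = [3, 0, 0]
r2 m[φ2→fog] = [3, 0, 0]
r2 m[φ3→sun] = [2, 2, 2]
r2 m[φ3→ice] = [5, 2, 2]
r2 m[φ4→sun] = [2, 5, 0]
r2 m[φ4→ice] = [2, 0, 1]
r2 m[sun→φ0] = [7, 7, 2]
r2 m[sun→φ2] = [5, 7, 3]
r2 m[sun→φ3] = [6, 5, 1]
r2 m[sun→φ4] = [6, 2, 3]
r2 m[fog→φ1] = [3, 0, 0]
r2 m[fog→φ2] = [7, 0, 4]
r2 m[ice→φ0] = [11, 2, 8]
r2 m[ice→φ1] = [7, 4, 4]
r2 m[ice→φ3] = [6, 2, 7]
r2 m[ice→φ4] = [9, 4, 8]
r3 m[φ0→sun] = [9, 5, 4]
r3 m[φ0→ice] = [3, 4, 8]
r3 m[φ1→fog] = [11, 4, 10]
r3 m[φ1→ice] = [4, 0, 5]
r3 m[φ2→sun] = [5, 0, 4]
r3 m[φ2→fog] = [10, 7, 3]
r3 m[φ3→sun] = [4, 4, 9]
r3 m[φ3→ice] = [10, 7, 3]
r3 m[φ4→sun] = [7, 9, 4]
r3 m[φ4→ice] = [7, 3, 4]
r3 m[sun→φ0] = [7, 7, 2]
r3 m[sun→φ2] = [5, 7, 3]
r3 m[sun→φ3] = [6, 5, 1]
r3 m[sun→φ4] = [6, 2, 3]
r3 m[fog→φ1] = [3, 0, 0]
r3 m[fog→φ2] = [7, 0, 4]
r3 m[ice→φ0] = [11, 2, 8]
r3 m[ice→φ1] = [7, 4, 4]
r3 m[ice→φ3] = [6, 2, 7]
r3 m[ice→φ4] = [9, 4, 8]
r4 m[φ0→sun] = [9, 5, 4]
r4 m[φ0→ice] = [3, 4, 8]
r4 m[φ1→fog] = [11, 4, 10]
r4 m[φ1→ice] = [4, 0, 5]
r4 m[φ2→sun] = [5, 0, 4]
r4 m[φ2→fog] = [10, 7, 3]
r4 m[φ3→sun] = [4, 4, 9]
r4 m[φ3→ice] = [10, 7, 3]
r4 m[φ4→sun] = [7, 9, 4]
r4 m[φ4→ice] = [7, 3, 4]
r4 m[sun→φ0] = [16, 13, 17]
r4 m[sun→φ2] = [20, 18, 17]
r4 m[sun→φ3] = [21, 14, 12]
r4 m[sun→φ4] = [18, 9, 17]
r4 m[fog→φ1] = [10, 7, 3]
r4 m[fog→φ2] = [11, 4, 10]
r4 m[ice→φ0] = [21, 10, 12]
r4 m[ice→φ1] = [20, 14, 15]
r4 m[ice→φ3] = [14, 7, 17]
r4 m[ice→φ4] = [17, 11, 16]
r5 m[φ0→sun] = [13, 13, 12]
r5 m[φ0→ice] = [13, 16, 17]
r5 m[φ1→fog] = [21, 14, 21]
r5 m[φ1→ice] = [7, 7, 9]
r5 m[φ2→sun] = [9, 4, 10]
r5 m[φ2→fog] = [21, 18, 17]
r5 m[φ3→sun] = [9, 9, 14]
r5 m[φ3→ice] = [21, 16, 14]
r5 m[φ4→sun] = [14, 16, 11]
r5 m[φ4→ice] = [16, 14, 16]
r5 m[sun→φ0] = [16, 13, 17]
r5 m[sun→φ2] = [20, 18, 17]
r5 m[sun→φ3] = [21, 14, 12]
r5 m[sun→φ4] = [18, 9, 17]
r5 m[fog→φ1] = [10, 7, 3]
r5 m[fog→φ2] = [11, 4, 10]
r5 m[ice→φ0] = [21, 10, 12]
r5 m[ice→φ1] = [20, 14, 15]
r5 m[ice→φ3] = [14, 7, 17]
r5 m[ice→φ4] = [17, 11, 16]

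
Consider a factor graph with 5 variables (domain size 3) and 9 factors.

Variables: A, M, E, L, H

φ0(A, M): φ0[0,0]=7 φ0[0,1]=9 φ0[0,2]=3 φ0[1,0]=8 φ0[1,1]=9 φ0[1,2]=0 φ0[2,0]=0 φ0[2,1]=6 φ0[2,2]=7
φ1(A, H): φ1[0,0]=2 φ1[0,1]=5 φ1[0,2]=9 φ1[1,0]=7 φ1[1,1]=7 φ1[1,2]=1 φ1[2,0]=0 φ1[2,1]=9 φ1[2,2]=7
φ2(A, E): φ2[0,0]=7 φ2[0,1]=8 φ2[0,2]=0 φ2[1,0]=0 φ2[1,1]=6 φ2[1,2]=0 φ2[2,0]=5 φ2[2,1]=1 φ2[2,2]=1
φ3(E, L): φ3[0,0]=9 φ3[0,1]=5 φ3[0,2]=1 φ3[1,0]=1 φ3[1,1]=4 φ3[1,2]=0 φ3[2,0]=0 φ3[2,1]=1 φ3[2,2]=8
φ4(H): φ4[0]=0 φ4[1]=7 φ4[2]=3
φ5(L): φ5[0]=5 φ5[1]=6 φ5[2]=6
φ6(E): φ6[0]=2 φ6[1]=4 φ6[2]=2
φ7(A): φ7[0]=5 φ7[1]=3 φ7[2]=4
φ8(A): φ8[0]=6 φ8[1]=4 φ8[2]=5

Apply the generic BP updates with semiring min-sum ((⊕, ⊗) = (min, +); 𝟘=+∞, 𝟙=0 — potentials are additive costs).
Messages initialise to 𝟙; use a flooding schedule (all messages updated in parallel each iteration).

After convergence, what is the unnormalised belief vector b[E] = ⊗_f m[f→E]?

init: all messages = 𝟙 over 3 values
r1 m[φ0→A] = [3, 0, 0]
r1 m[φ0→M] = [0, 6, 0]
r1 m[φ1→A] = [2, 1, 0]
r1 m[φ1→H] = [0, 5, 1]
r1 m[φ2→A] = [0, 0, 1]
r1 m[φ2→E] = [0, 1, 0]
r1 m[φ3→E] = [1, 0, 0]
r1 m[φ3→L] = [0, 1, 0]
r1 m[φ4→H] = [0, 7, 3]
r1 m[φ5→L] = [5, 6, 6]
r1 m[φ6→E] = [2, 4, 2]
r1 m[φ7→A] = [5, 3, 4]
r1 m[φ8→A] = [6, 4, 5]
r1 m[A→φ0] = [0, 0, 0]
r1 m[A→φ1] = [0, 0, 0]
r1 m[A→φ2] = [0, 0, 0]
r1 m[A→φ7] = [0, 0, 0]
r1 m[A→φ8] = [0, 0, 0]
r1 m[M→φ0] = [0, 0, 0]
r1 m[E→φ2] = [0, 0, 0]
r1 m[E→φ3] = [0, 0, 0]
r1 m[E→φ6] = [0, 0, 0]
r1 m[L→φ3] = [0, 0, 0]
r1 m[L→φ5] = [0, 0, 0]
r1 m[H→φ1] = [0, 0, 0]
r1 m[H→φ4] = [0, 0, 0]
r2 m[φ0→A] = [3, 0, 0]
r2 m[φ0→M] = [0, 6, 0]
r2 m[φ1→A] = [2, 1, 0]
r2 m[φ1→H] = [0, 5, 1]
r2 m[φ2→A] = [0, 0, 1]
r2 m[φ2→E] = [0, 1, 0]
r2 m[φ3→E] = [1, 0, 0]
r2 m[φ3→L] = [0, 1, 0]
r2 m[φ4→H] = [0, 7, 3]
r2 m[φ5→L] = [5, 6, 6]
r2 m[φ6→E] = [2, 4, 2]
r2 m[φ7→A] = [5, 3, 4]
r2 m[φ8→A] = [6, 4, 5]
r2 m[A→φ0] = [13, 8, 10]
r2 m[A→φ1] = [14, 7, 10]
r2 m[A→φ2] = [16, 8, 9]
r2 m[A→φ7] = [11, 5, 6]
r2 m[A→φ8] = [10, 4, 5]
r2 m[M→φ0] = [0, 0, 0]
r2 m[E→φ2] = [3, 4, 2]
r2 m[E→φ3] = [2, 5, 2]
r2 m[E→φ6] = [1, 1, 0]
r2 m[L→φ3] = [5, 6, 6]
r2 m[L→φ5] = [0, 1, 0]
r2 m[H→φ1] = [0, 7, 3]
r2 m[H→φ4] = [0, 5, 1]
r3 m[φ0→A] = [3, 0, 0]
r3 m[φ0→M] = [10, 16, 8]
r3 m[φ1→A] = [2, 4, 0]
r3 m[φ1→H] = [10, 14, 8]
r3 m[φ2→A] = [2, 2, 3]
r3 m[φ2→E] = [8, 10, 8]
r3 m[φ3→E] = [7, 6, 5]
r3 m[φ3→L] = [2, 3, 3]
r3 m[φ4→H] = [0, 7, 3]
r3 m[φ5→L] = [5, 6, 6]
r3 m[φ6→E] = [2, 4, 2]
r3 m[φ7→A] = [5, 3, 4]
r3 m[φ8→A] = [6, 4, 5]
r3 m[A→φ0] = [13, 8, 10]
r3 m[A→φ1] = [14, 7, 10]
r3 m[A→φ2] = [16, 8, 9]
r3 m[A→φ7] = [11, 5, 6]
r3 m[A→φ8] = [10, 4, 5]
r3 m[M→φ0] = [0, 0, 0]
r3 m[E→φ2] = [3, 4, 2]
r3 m[E→φ3] = [2, 5, 2]
r3 m[E→φ6] = [1, 1, 0]
r3 m[L→φ3] = [5, 6, 6]
r3 m[L→φ5] = [0, 1, 0]
r3 m[H→φ1] = [0, 7, 3]
r3 m[H→φ4] = [0, 5, 1]
r4 m[φ0→A] = [3, 0, 0]
r4 m[φ0→M] = [10, 16, 8]
r4 m[φ1→A] = [2, 4, 0]
r4 m[φ1→H] = [10, 14, 8]
r4 m[φ2→A] = [2, 2, 3]
r4 m[φ2→E] = [8, 10, 8]
r4 m[φ3→E] = [7, 6, 5]
r4 m[φ3→L] = [2, 3, 3]
r4 m[φ4→H] = [0, 7, 3]
r4 m[φ5→L] = [5, 6, 6]
r4 m[φ6→E] = [2, 4, 2]
r4 m[φ7→A] = [5, 3, 4]
r4 m[φ8→A] = [6, 4, 5]
r4 m[A→φ0] = [15, 13, 12]
r4 m[A→φ1] = [16, 9, 12]
r4 m[A→φ2] = [16, 11, 9]
r4 m[A→φ7] = [13, 10, 8]
r4 m[A→φ8] = [12, 9, 7]
r4 m[M→φ0] = [0, 0, 0]
r4 m[E→φ2] = [9, 10, 7]
r4 m[E→φ3] = [10, 14, 10]
r4 m[E→φ6] = [15, 16, 13]
r4 m[L→φ3] = [5, 6, 6]
r4 m[L→φ5] = [2, 3, 3]
r4 m[H→φ1] = [0, 7, 3]
r4 m[H→φ4] = [10, 14, 8]
r5 m[φ0→A] = [3, 0, 0]
r5 m[φ0→M] = [12, 18, 13]
r5 m[φ1→A] = [2, 4, 0]
r5 m[φ1→H] = [12, 16, 10]
r5 m[φ2→A] = [7, 7, 8]
r5 m[φ2→E] = [11, 10, 10]
r5 m[φ3→E] = [7, 6, 5]
r5 m[φ3→L] = [10, 11, 11]
r5 m[φ4→H] = [0, 7, 3]
r5 m[φ5→L] = [5, 6, 6]
r5 m[φ6→E] = [2, 4, 2]
r5 m[φ7→A] = [5, 3, 4]
r5 m[φ8→A] = [6, 4, 5]
r5 m[A→φ0] = [15, 13, 12]
r5 m[A→φ1] = [16, 9, 12]
r5 m[A→φ2] = [16, 11, 9]
r5 m[A→φ7] = [13, 10, 8]
r5 m[A→φ8] = [12, 9, 7]
r5 m[M→φ0] = [0, 0, 0]
r5 m[E→φ2] = [9, 10, 7]
r5 m[E→φ3] = [10, 14, 10]
r5 m[E→φ6] = [15, 16, 13]
r5 m[L→φ3] = [5, 6, 6]
r5 m[L→φ5] = [2, 3, 3]
r5 m[H→φ1] = [0, 7, 3]
r5 m[H→φ4] = [10, 14, 8]
r6 m[φ0→A] = [3, 0, 0]
r6 m[φ0→M] = [12, 18, 13]
r6 m[φ1→A] = [2, 4, 0]
r6 m[φ1→H] = [12, 16, 10]
r6 m[φ2→A] = [7, 7, 8]
r6 m[φ2→E] = [11, 10, 10]
r6 m[φ3→E] = [7, 6, 5]
r6 m[φ3→L] = [10, 11, 11]
r6 m[φ4→H] = [0, 7, 3]
r6 m[φ5→L] = [5, 6, 6]
r6 m[φ6→E] = [2, 4, 2]
r6 m[φ7→A] = [5, 3, 4]
r6 m[φ8→A] = [6, 4, 5]
r6 m[A→φ0] = [20, 18, 17]
r6 m[A→φ1] = [21, 14, 17]
r6 m[A→φ2] = [16, 11, 9]
r6 m[A→φ7] = [18, 15, 13]
r6 m[A→φ8] = [17, 14, 12]
r6 m[M→φ0] = [0, 0, 0]
r6 m[E→φ2] = [9, 10, 7]
r6 m[E→φ3] = [13, 14, 12]
r6 m[E→φ6] = [18, 16, 15]
r6 m[L→φ3] = [5, 6, 6]
r6 m[L→φ5] = [10, 11, 11]
r6 m[H→φ1] = [0, 7, 3]
r6 m[H→φ4] = [12, 16, 10]
r7 m[φ0→A] = [3, 0, 0]
r7 m[φ0→M] = [17, 23, 18]
r7 m[φ1→A] = [2, 4, 0]
r7 m[φ1→H] = [17, 21, 15]
r7 m[φ2→A] = [7, 7, 8]
r7 m[φ2→E] = [11, 10, 10]
r7 m[φ3→E] = [7, 6, 5]
r7 m[φ3→L] = [12, 13, 14]
r7 m[φ4→H] = [0, 7, 3]
r7 m[φ5→L] = [5, 6, 6]
r7 m[φ6→E] = [2, 4, 2]
r7 m[φ7→A] = [5, 3, 4]
r7 m[φ8→A] = [6, 4, 5]
r7 m[A→φ0] = [20, 18, 17]
r7 m[A→φ1] = [21, 14, 17]
r7 m[A→φ2] = [16, 11, 9]
r7 m[A→φ7] = [18, 15, 13]
r7 m[A→φ8] = [17, 14, 12]
r7 m[M→φ0] = [0, 0, 0]
r7 m[E→φ2] = [9, 10, 7]
r7 m[E→φ3] = [13, 14, 12]
r7 m[E→φ6] = [18, 16, 15]
r7 m[L→φ3] = [5, 6, 6]
r7 m[L→φ5] = [10, 11, 11]
r7 m[H→φ1] = [0, 7, 3]
r7 m[H→φ4] = [12, 16, 10]
r8 m[φ0→A] = [3, 0, 0]
r8 m[φ0→M] = [17, 23, 18]
r8 m[φ1→A] = [2, 4, 0]
r8 m[φ1→H] = [17, 21, 15]
r8 m[φ2→A] = [7, 7, 8]
r8 m[φ2→E] = [11, 10, 10]
r8 m[φ3→E] = [7, 6, 5]
r8 m[φ3→L] = [12, 13, 14]
r8 m[φ4→H] = [0, 7, 3]
r8 m[φ5→L] = [5, 6, 6]
r8 m[φ6→E] = [2, 4, 2]
r8 m[φ7→A] = [5, 3, 4]
r8 m[φ8→A] = [6, 4, 5]
r8 m[A→φ0] = [20, 18, 17]
r8 m[A→φ1] = [21, 14, 17]
r8 m[A→φ2] = [16, 11, 9]
r8 m[A→φ7] = [18, 15, 13]
r8 m[A→φ8] = [17, 14, 12]
r8 m[M→φ0] = [0, 0, 0]
r8 m[E→φ2] = [9, 10, 7]
r8 m[E→φ3] = [13, 14, 12]
r8 m[E→φ6] = [18, 16, 15]
r8 m[L→φ3] = [5, 6, 6]
r8 m[L→φ5] = [12, 13, 14]
r8 m[H→φ1] = [0, 7, 3]
r8 m[H→φ4] = [17, 21, 15]
r9 m[φ0→A] = [3, 0, 0]
r9 m[φ0→M] = [17, 23, 18]
r9 m[φ1→A] = [2, 4, 0]
r9 m[φ1→H] = [17, 21, 15]
r9 m[φ2→A] = [7, 7, 8]
r9 m[φ2→E] = [11, 10, 10]
r9 m[φ3→E] = [7, 6, 5]
r9 m[φ3→L] = [12, 13, 14]
r9 m[φ4→H] = [0, 7, 3]
r9 m[φ5→L] = [5, 6, 6]
r9 m[φ6→E] = [2, 4, 2]
r9 m[φ7→A] = [5, 3, 4]
r9 m[φ8→A] = [6, 4, 5]
r9 m[A→φ0] = [20, 18, 17]
r9 m[A→φ1] = [21, 14, 17]
r9 m[A→φ2] = [16, 11, 9]
r9 m[A→φ7] = [18, 15, 13]
r9 m[A→φ8] = [17, 14, 12]
r9 m[M→φ0] = [0, 0, 0]
r9 m[E→φ2] = [9, 10, 7]
r9 m[E→φ3] = [13, 14, 12]
r9 m[E→φ6] = [18, 16, 15]
r9 m[L→φ3] = [5, 6, 6]
r9 m[L→φ5] = [12, 13, 14]
r9 m[H→φ1] = [0, 7, 3]
r9 m[H→φ4] = [17, 21, 15]
fixed point reached at round 9
b[E] = ⊗ incoming = [20, 20, 17]

b[E] = [20, 20, 17]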